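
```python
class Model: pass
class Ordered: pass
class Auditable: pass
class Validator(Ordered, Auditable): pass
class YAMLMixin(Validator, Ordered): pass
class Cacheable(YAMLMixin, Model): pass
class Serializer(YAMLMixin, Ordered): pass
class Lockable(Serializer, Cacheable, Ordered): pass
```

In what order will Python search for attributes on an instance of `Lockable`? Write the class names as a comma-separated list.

Lockable, Serializer, Cacheable, YAMLMixin, Validator, Ordered, Auditable, Model, object

L[Lockable] = Lockable + merge(L[Serializer], L[Cacheable], L[Ordered], [Serializer Cacheable Ordered])
  take Serializer:  [Serializer YAMLMixin Validator Ordered Auditable object] + [Cacheable YAMLMixin Validator Ordered Auditable Model object] + [Ordered object] + [Serializer Cacheable Ordered]
  take Cacheable:  [YAMLMixin Validator Ordered Auditable object] + [Cacheable YAMLMixin Validator Ordered Auditable Model object] + [Ordered object] + [Cacheable Ordered]
  take YAMLMixin:  [YAMLMixin Validator Ordered Auditable object] + [YAMLMixin Validator Ordered Auditable Model object] + [Ordered object] + [Ordered]
  take Validator:  [Validator Ordered Auditable object] + [Validator Ordered Auditable Model object] + [Ordered object] + [Ordered]
  take Ordered:  [Ordered Auditable object] + [Ordered Auditable Model object] + [Ordered object] + [Ordered]
  take Auditable:  [Auditable object] + [Auditable Model object] + [object]
  take Model:  [object] + [Model object] + [object]
  take object:  [object] + [object] + [object]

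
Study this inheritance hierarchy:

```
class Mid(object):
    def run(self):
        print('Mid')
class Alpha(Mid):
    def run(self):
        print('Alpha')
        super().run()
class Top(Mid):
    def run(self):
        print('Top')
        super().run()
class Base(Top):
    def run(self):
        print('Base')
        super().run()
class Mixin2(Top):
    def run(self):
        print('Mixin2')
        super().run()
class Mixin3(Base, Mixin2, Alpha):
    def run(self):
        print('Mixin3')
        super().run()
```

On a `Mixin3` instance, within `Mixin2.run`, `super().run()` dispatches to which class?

L[Mixin3] = Mixin3 + merge(L[Base], L[Mixin2], L[Alpha], [Base Mixin2 Alpha])
  take Base:  [Base Top Mid object] + [Mixin2 Top Mid object] + [Alpha Mid object] + [Base Mixin2 Alpha]
  take Mixin2:  [Top Mid object] + [Mixin2 Top Mid object] + [Alpha Mid object] + [Mixin2 Alpha]
  take Top:  [Top Mid object] + [Top Mid object] + [Alpha Mid object] + [Alpha]
  take Alpha:  [Mid object] + [Mid object] + [Alpha Mid object] + [Alpha]
  take Mid:  [Mid object] + [Mid object] + [Mid object]
  take object:  [object] + [object] + [object]
MRO: Mixin3 Base Mixin2 Top Alpha Mid object
super() in Mixin2.run on a Mixin3 instance goes to the class after Mixin2 in Mixin3's MRO: Top.

Top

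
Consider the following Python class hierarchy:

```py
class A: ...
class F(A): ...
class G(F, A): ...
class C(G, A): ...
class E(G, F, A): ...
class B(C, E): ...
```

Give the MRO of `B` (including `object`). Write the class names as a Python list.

[B, C, E, G, F, A, object]

L[B] = B + merge(L[C], L[E], [C E])
  take C:  [C G F A object] + [E G F A object] + [C E]
  take E:  [G F A object] + [E G F A object] + [E]
  take G:  [G F A object] + [G F A object]
  take F:  [F A object] + [F A object]
  take A:  [A object] + [A object]
  take object:  [object] + [object]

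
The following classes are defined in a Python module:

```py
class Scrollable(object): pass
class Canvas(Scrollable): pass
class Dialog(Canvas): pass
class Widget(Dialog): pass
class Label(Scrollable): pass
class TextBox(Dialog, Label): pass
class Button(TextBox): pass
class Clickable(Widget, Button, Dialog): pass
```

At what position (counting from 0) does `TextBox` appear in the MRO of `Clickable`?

3

L[Clickable] = Clickable + merge(L[Widget], L[Button], L[Dialog], [Widget Button Dialog])
  take Widget:  [Widget Dialog Canvas Scrollable object] + [Button TextBox Dialog Canvas Label Scrollable object] + [Dialog Canvas Scrollable object] + [Widget Button Dialog]
  take Button:  [Dialog Canvas Scrollable object] + [Button TextBox Dialog Canvas Label Scrollable object] + [Dialog Canvas Scrollable object] + [Button Dialog]
  take TextBox:  [Dialog Canvas Scrollable object] + [TextBox Dialog Canvas Label Scrollable object] + [Dialog Canvas Scrollable object] + [Dialog]
  take Dialog:  [Dialog Canvas Scrollable object] + [Dialog Canvas Label Scrollable object] + [Dialog Canvas Scrollable object] + [Dialog]
  take Canvas:  [Canvas Scrollable object] + [Canvas Label Scrollable object] + [Canvas Scrollable object]
  take Label:  [Scrollable object] + [Label Scrollable object] + [Scrollable object]
  take Scrollable:  [Scrollable object] + [Scrollable object] + [Scrollable object]
  take object:  [object] + [object] + [object]
MRO: Clickable Widget Button TextBox Dialog Canvas Label Scrollable object
TextBox sits at index 3.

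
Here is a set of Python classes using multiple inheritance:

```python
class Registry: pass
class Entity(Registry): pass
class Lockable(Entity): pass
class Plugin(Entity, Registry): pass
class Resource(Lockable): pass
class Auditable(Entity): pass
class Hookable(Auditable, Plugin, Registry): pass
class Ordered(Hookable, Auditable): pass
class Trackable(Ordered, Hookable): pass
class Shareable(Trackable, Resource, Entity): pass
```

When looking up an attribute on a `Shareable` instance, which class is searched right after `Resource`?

L[Shareable] = Shareable + merge(L[Trackable], L[Resource], L[Entity], [Trackable Resource Entity])
  take Trackable:  [Trackable Ordered Hookable Auditable Plugin Entity Registry object] + [Resource Lockable Entity Registry object] + [Entity Registry object] + [Trackable Resource Entity]
  take Ordered:  [Ordered Hookable Auditable Plugin Entity Registry object] + [Resource Lockable Entity Registry object] + [Entity Registry object] + [Resource Entity]
  take Hookable:  [Hookable Auditable Plugin Entity Registry object] + [Resource Lockable Entity Registry object] + [Entity Registry object] + [Resource Entity]
  take Auditable:  [Auditable Plugin Entity Registry object] + [Resource Lockable Entity Registry object] + [Entity Registry object] + [Resource Entity]
  take Plugin:  [Plugin Entity Registry object] + [Resource Lockable Entity Registry object] + [Entity Registry object] + [Resource Entity]
  take Resource:  [Entity Registry object] + [Resource Lockable Entity Registry object] + [Entity Registry object] + [Resource Entity]
  take Lockable:  [Entity Registry object] + [Lockable Entity Registry object] + [Entity Registry object] + [Entity]
  take Entity:  [Entity Registry object] + [Entity Registry object] + [Entity Registry object] + [Entity]
  take Registry:  [Registry object] + [Registry object] + [Registry object]
  take object:  [object] + [object] + [object]
MRO: Shareable Trackable Ordered Hookable Auditable Plugin Resource Lockable Entity Registry object
Resource is at position 6; next is Lockable.

Lockable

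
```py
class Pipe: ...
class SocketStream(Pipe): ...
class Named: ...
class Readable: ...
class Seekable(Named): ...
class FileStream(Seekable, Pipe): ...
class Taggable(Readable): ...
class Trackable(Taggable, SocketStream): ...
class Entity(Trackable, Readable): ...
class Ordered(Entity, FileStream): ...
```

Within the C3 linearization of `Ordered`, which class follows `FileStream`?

L[Ordered] = Ordered + merge(L[Entity], L[FileStream], [Entity FileStream])
  take Entity:  [Entity Trackable Taggable Readable SocketStream Pipe object] + [FileStream Seekable Named Pipe object] + [Entity FileStream]
  take Trackable:  [Trackable Taggable Readable SocketStream Pipe object] + [FileStream Seekable Named Pipe object] + [FileStream]
  take Taggable:  [Taggable Readable SocketStream Pipe object] + [FileStream Seekable Named Pipe object] + [FileStream]
  take Readable:  [Readable SocketStream Pipe object] + [FileStream Seekable Named Pipe object] + [FileStream]
  take SocketStream:  [SocketStream Pipe object] + [FileStream Seekable Named Pipe object] + [FileStream]
  take FileStream:  [Pipe object] + [FileStream Seekable Named Pipe object] + [FileStream]
  take Seekable:  [Pipe object] + [Seekable Named Pipe object]
  take Named:  [Pipe object] + [Named Pipe object]
  take Pipe:  [Pipe object] + [Pipe object]
  take object:  [object] + [object]
MRO: Ordered Entity Trackable Taggable Readable SocketStream FileStream Seekable Named Pipe object
FileStream is at position 6; next is Seekable.

Seekable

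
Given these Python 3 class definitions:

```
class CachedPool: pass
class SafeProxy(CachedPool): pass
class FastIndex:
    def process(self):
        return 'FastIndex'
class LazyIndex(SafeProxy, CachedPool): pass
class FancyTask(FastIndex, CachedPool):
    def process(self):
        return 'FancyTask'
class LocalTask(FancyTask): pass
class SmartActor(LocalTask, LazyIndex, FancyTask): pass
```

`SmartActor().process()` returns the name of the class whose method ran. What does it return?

L[SmartActor] = SmartActor + merge(L[LocalTask], L[LazyIndex], L[FancyTask], [LocalTask LazyIndex FancyTask])
  take LocalTask:  [LocalTask FancyTask FastIndex CachedPool object] + [LazyIndex SafeProxy CachedPool object] + [FancyTask FastIndex CachedPool object] + [LocalTask LazyIndex FancyTask]
  take LazyIndex:  [FancyTask FastIndex CachedPool object] + [LazyIndex SafeProxy CachedPool object] + [FancyTask FastIndex CachedPool object] + [LazyIndex FancyTask]
  take FancyTask:  [FancyTask FastIndex CachedPool object] + [SafeProxy CachedPool object] + [FancyTask FastIndex CachedPool object] + [FancyTask]
  take FastIndex:  [FastIndex CachedPool object] + [SafeProxy CachedPool object] + [FastIndex CachedPool object]
  take SafeProxy:  [CachedPool object] + [SafeProxy CachedPool object] + [CachedPool object]
  take CachedPool:  [CachedPool object] + [CachedPool object] + [CachedPool object]
  take object:  [object] + [object] + [object]
MRO: SmartActor LocalTask LazyIndex FancyTask FastIndex SafeProxy CachedPool object
process is defined in: FancyTask, FastIndex. First along the MRO is FancyTask.

FancyTask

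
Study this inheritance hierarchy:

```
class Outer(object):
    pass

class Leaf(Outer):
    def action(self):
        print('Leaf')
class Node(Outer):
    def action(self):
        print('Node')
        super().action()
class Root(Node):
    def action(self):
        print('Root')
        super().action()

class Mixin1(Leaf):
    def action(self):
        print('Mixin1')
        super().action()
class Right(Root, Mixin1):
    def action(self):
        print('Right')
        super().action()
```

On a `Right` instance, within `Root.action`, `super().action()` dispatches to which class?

L[Right] = Right + merge(L[Root], L[Mixin1], [Root Mixin1])
  take Root:  [Root Node Outer object] + [Mixin1 Leaf Outer object] + [Root Mixin1]
  take Node:  [Node Outer object] + [Mixin1 Leaf Outer object] + [Mixin1]
  take Mixin1:  [Outer object] + [Mixin1 Leaf Outer object] + [Mixin1]
  take Leaf:  [Outer object] + [Leaf Outer object]
  take Outer:  [Outer object] + [Outer object]
  take object:  [object] + [object]
MRO: Right Root Node Mixin1 Leaf Outer object
super() in Root.action on a Right instance goes to the class after Root in Right's MRO: Node.

Node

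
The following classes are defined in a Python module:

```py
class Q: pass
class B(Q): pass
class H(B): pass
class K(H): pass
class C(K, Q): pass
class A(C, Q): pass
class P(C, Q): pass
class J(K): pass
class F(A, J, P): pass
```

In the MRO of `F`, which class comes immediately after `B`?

Q

L[F] = F + merge(L[A], L[J], L[P], [A J P])
  take A:  [A C K H B Q object] + [J K H B Q object] + [P C K H B Q object] + [A J P]
  take J:  [C K H B Q object] + [J K H B Q object] + [P C K H B Q object] + [J P]
  take P:  [C K H B Q object] + [K H B Q object] + [P C K H B Q object] + [P]
  take C:  [C K H B Q object] + [K H B Q object] + [C K H B Q object]
  take K:  [K H B Q object] + [K H B Q object] + [K H B Q object]
  take H:  [H B Q object] + [H B Q object] + [H B Q object]
  take B:  [B Q object] + [B Q object] + [B Q object]
  take Q:  [Q object] + [Q object] + [Q object]
  take object:  [object] + [object] + [object]
MRO: F A J P C K H B Q object
B is at position 7; next is Q.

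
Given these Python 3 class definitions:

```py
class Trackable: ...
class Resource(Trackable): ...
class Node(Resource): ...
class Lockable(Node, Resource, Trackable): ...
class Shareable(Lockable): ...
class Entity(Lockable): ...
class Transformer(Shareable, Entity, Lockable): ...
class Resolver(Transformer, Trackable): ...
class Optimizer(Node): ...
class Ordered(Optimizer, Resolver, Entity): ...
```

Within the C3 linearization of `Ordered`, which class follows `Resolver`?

Transformer

L[Ordered] = Ordered + merge(L[Optimizer], L[Resolver], L[Entity], [Optimizer Resolver Entity])
  take Optimizer:  [Optimizer Node Resource Trackable object] + [Resolver Transformer Shareable Entity Lockable Node Resource Trackable object] + [Entity Lockable Node Resource Trackable object] + [Optimizer Resolver Entity]
  take Resolver:  [Node Resource Trackable object] + [Resolver Transformer Shareable Entity Lockable Node Resource Trackable object] + [Entity Lockable Node Resource Trackable object] + [Resolver Entity]
  take Transformer:  [Node Resource Trackable object] + [Transformer Shareable Entity Lockable Node Resource Trackable object] + [Entity Lockable Node Resource Trackable object] + [Entity]
  take Shareable:  [Node Resource Trackable object] + [Shareable Entity Lockable Node Resource Trackable object] + [Entity Lockable Node Resource Trackable object] + [Entity]
  take Entity:  [Node Resource Trackable object] + [Entity Lockable Node Resource Trackable object] + [Entity Lockable Node Resource Trackable object] + [Entity]
  take Lockable:  [Node Resource Trackable object] + [Lockable Node Resource Trackable object] + [Lockable Node Resource Trackable object]
  take Node:  [Node Resource Trackable object] + [Node Resource Trackable object] + [Node Resource Trackable object]
  take Resource:  [Resource Trackable object] + [Resource Trackable object] + [Resource Trackable object]
  take Trackable:  [Trackable object] + [Trackable object] + [Trackable object]
  take object:  [object] + [object] + [object]
MRO: Ordered Optimizer Resolver Transformer Shareable Entity Lockable Node Resource Trackable object
Resolver is at position 2; next is Transformer.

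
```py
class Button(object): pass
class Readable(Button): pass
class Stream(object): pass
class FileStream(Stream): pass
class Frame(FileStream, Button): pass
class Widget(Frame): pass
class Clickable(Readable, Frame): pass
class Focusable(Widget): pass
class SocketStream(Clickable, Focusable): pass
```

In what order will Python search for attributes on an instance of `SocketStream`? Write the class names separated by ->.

SocketStream -> Clickable -> Readable -> Focusable -> Widget -> Frame -> FileStream -> Stream -> Button -> object

L[SocketStream] = SocketStream + merge(L[Clickable], L[Focusable], [Clickable Focusable])
  take Clickable:  [Clickable Readable Frame FileStream Stream Button object] + [Focusable Widget Frame FileStream Stream Button object] + [Clickable Focusable]
  take Readable:  [Readable Frame FileStream Stream Button object] + [Focusable Widget Frame FileStream Stream Button object] + [Focusable]
  take Focusable:  [Frame FileStream Stream Button object] + [Focusable Widget Frame FileStream Stream Button object] + [Focusable]
  take Widget:  [Frame FileStream Stream Button object] + [Widget Frame FileStream Stream Button object]
  take Frame:  [Frame FileStream Stream Button object] + [Frame FileStream Stream Button object]
  take FileStream:  [FileStream Stream Button object] + [FileStream Stream Button object]
  take Stream:  [Stream Button object] + [Stream Button object]
  take Button:  [Button object] + [Button object]
  take object:  [object] + [object]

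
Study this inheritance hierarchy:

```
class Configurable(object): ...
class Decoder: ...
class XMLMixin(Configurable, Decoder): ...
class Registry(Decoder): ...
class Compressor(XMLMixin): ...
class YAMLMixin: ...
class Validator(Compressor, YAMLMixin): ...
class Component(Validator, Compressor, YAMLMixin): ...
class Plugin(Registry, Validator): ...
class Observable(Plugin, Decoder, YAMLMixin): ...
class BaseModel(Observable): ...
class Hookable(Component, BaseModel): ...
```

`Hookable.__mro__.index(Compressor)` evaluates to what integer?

L[Hookable] = Hookable + merge(L[Component], L[BaseModel], [Component BaseModel])
  take Component:  [Component Validator Compressor XMLMixin Configurable Decoder YAMLMixin object] + [BaseModel Observable Plugin Registry Validator Compressor XMLMixin Configurable Decoder YAMLMixin object] + [Component BaseModel]
  take BaseModel:  [Validator Compressor XMLMixin Configurable Decoder YAMLMixin object] + [BaseModel Observable Plugin Registry Validator Compressor XMLMixin Configurable Decoder YAMLMixin object] + [BaseModel]
  take Observable:  [Validator Compressor XMLMixin Configurable Decoder YAMLMixin object] + [Observable Plugin Registry Validator Compressor XMLMixin Configurable Decoder YAMLMixin object]
  take Plugin:  [Validator Compressor XMLMixin Configurable Decoder YAMLMixin object] + [Plugin Registry Validator Compressor XMLMixin Configurable Decoder YAMLMixin object]
  take Registry:  [Validator Compressor XMLMixin Configurable Decoder YAMLMixin object] + [Registry Validator Compressor XMLMixin Configurable Decoder YAMLMixin object]
  take Validator:  [Validator Compressor XMLMixin Configurable Decoder YAMLMixin object] + [Validator Compressor XMLMixin Configurable Decoder YAMLMixin object]
  take Compressor:  [Compressor XMLMixin Configurable Decoder YAMLMixin object] + [Compressor XMLMixin Configurable Decoder YAMLMixin object]
  take XMLMixin:  [XMLMixin Configurable Decoder YAMLMixin object] + [XMLMixin Configurable Decoder YAMLMixin object]
  take Configurable:  [Configurable Decoder YAMLMixin object] + [Configurable Decoder YAMLMixin object]
  take Decoder:  [Decoder YAMLMixin object] + [Decoder YAMLMixin object]
  take YAMLMixin:  [YAMLMixin object] + [YAMLMixin object]
  take object:  [object] + [object]
MRO: Hookable Component BaseModel Observable Plugin Registry Validator Compressor XMLMixin Configurable Decoder YAMLMixin object
Compressor sits at index 7.

7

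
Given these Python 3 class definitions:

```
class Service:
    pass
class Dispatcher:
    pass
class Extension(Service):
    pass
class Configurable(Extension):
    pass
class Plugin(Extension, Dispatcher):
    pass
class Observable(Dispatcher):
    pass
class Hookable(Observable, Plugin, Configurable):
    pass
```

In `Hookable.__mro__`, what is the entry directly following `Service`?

L[Hookable] = Hookable + merge(L[Observable], L[Plugin], L[Configurable], [Observable Plugin Configurable])
  take Observable:  [Observable Dispatcher object] + [Plugin Extension Service Dispatcher object] + [Configurable Extension Service object] + [Observable Plugin Configurable]
  take Plugin:  [Dispatcher object] + [Plugin Extension Service Dispatcher object] + [Configurable Extension Service object] + [Plugin Configurable]
  take Configurable:  [Dispatcher object] + [Extension Service Dispatcher object] + [Configurable Extension Service object] + [Configurable]
  take Extension:  [Dispatcher object] + [Extension Service Dispatcher object] + [Extension Service object]
  take Service:  [Dispatcher object] + [Service Dispatcher object] + [Service object]
  take Dispatcher:  [Dispatcher object] + [Dispatcher object] + [object]
  take object:  [object] + [object] + [object]
MRO: Hookable Observable Plugin Configurable Extension Service Dispatcher object
Service is at position 5; next is Dispatcher.

Dispatcher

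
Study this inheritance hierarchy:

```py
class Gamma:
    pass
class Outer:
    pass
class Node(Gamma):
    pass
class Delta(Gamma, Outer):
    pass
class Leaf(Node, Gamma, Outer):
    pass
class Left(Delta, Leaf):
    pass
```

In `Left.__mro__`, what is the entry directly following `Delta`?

Leaf

L[Left] = Left + merge(L[Delta], L[Leaf], [Delta Leaf])
  take Delta:  [Delta Gamma Outer object] + [Leaf Node Gamma Outer object] + [Delta Leaf]
  take Leaf:  [Gamma Outer object] + [Leaf Node Gamma Outer object] + [Leaf]
  take Node:  [Gamma Outer object] + [Node Gamma Outer object]
  take Gamma:  [Gamma Outer object] + [Gamma Outer object]
  take Outer:  [Outer object] + [Outer object]
  take object:  [object] + [object]
MRO: Left Delta Leaf Node Gamma Outer object
Delta is at position 1; next is Leaf.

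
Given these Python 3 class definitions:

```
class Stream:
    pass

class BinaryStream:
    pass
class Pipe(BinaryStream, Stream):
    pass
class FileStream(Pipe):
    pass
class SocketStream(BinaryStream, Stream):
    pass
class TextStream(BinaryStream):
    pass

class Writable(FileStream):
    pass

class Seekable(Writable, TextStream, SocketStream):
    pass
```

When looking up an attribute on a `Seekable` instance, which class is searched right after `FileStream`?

L[Seekable] = Seekable + merge(L[Writable], L[TextStream], L[SocketStream], [Writable TextStream SocketStream])
  take Writable:  [Writable FileStream Pipe BinaryStream Stream object] + [TextStream BinaryStream object] + [SocketStream BinaryStream Stream object] + [Writable TextStream SocketStream]
  take FileStream:  [FileStream Pipe BinaryStream Stream object] + [TextStream BinaryStream object] + [SocketStream BinaryStream Stream object] + [TextStream SocketStream]
  take Pipe:  [Pipe BinaryStream Stream object] + [TextStream BinaryStream object] + [SocketStream BinaryStream Stream object] + [TextStream SocketStream]
  take TextStream:  [BinaryStream Stream object] + [TextStream BinaryStream object] + [SocketStream BinaryStream Stream object] + [TextStream SocketStream]
  take SocketStream:  [BinaryStream Stream object] + [BinaryStream object] + [SocketStream BinaryStream Stream object] + [SocketStream]
  take BinaryStream:  [BinaryStream Stream object] + [BinaryStream object] + [BinaryStream Stream object]
  take Stream:  [Stream object] + [object] + [Stream object]
  take object:  [object] + [object] + [object]
MRO: Seekable Writable FileStream Pipe TextStream SocketStream BinaryStream Stream object
FileStream is at position 2; next is Pipe.

Pipe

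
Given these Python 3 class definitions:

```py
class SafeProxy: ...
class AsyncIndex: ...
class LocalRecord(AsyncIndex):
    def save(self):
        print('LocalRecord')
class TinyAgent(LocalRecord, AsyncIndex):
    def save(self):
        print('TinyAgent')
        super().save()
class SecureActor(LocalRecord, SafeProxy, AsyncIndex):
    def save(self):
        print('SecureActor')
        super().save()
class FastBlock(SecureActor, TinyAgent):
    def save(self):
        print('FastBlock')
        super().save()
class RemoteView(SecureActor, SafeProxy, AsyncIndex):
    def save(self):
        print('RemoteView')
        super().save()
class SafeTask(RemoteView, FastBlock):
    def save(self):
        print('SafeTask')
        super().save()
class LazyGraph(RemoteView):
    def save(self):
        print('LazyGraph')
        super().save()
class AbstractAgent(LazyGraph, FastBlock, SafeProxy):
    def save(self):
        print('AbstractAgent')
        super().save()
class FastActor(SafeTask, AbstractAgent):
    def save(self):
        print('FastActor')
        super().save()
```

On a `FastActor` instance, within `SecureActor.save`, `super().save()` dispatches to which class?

L[FastActor] = FastActor + merge(L[SafeTask], L[AbstractAgent], [SafeTask AbstractAgent])
  take SafeTask:  [SafeTask RemoteView FastBlock SecureActor TinyAgent LocalRecord SafeProxy AsyncIndex object] + [AbstractAgent LazyGraph RemoteView FastBlock SecureActor TinyAgent LocalRecord SafeProxy AsyncIndex object] + [SafeTask AbstractAgent]
  take AbstractAgent:  [RemoteView FastBlock SecureActor TinyAgent LocalRecord SafeProxy AsyncIndex object] + [AbstractAgent LazyGraph RemoteView FastBlock SecureActor TinyAgent LocalRecord SafeProxy AsyncIndex object] + [AbstractAgent]
  take LazyGraph:  [RemoteView FastBlock SecureActor TinyAgent LocalRecord SafeProxy AsyncIndex object] + [LazyGraph RemoteView FastBlock SecureActor TinyAgent LocalRecord SafeProxy AsyncIndex object]
  take RemoteView:  [RemoteView FastBlock SecureActor TinyAgent LocalRecord SafeProxy AsyncIndex object] + [RemoteView FastBlock SecureActor TinyAgent LocalRecord SafeProxy AsyncIndex object]
  take FastBlock:  [FastBlock SecureActor TinyAgent LocalRecord SafeProxy AsyncIndex object] + [FastBlock SecureActor TinyAgent LocalRecord SafeProxy AsyncIndex object]
  take SecureActor:  [SecureActor TinyAgent LocalRecord SafeProxy AsyncIndex object] + [SecureActor TinyAgent LocalRecord SafeProxy AsyncIndex object]
  take TinyAgent:  [TinyAgent LocalRecord SafeProxy AsyncIndex object] + [TinyAgent LocalRecord SafeProxy AsyncIndex object]
  take LocalRecord:  [LocalRecord SafeProxy AsyncIndex object] + [LocalRecord SafeProxy AsyncIndex object]
  take SafeProxy:  [SafeProxy AsyncIndex object] + [SafeProxy AsyncIndex object]
  take AsyncIndex:  [AsyncIndex object] + [AsyncIndex object]
  take object:  [object] + [object]
MRO: FastActor SafeTask AbstractAgent LazyGraph RemoteView FastBlock SecureActor TinyAgent LocalRecord SafeProxy AsyncIndex object
super() in SecureActor.save on a FastActor instance goes to the class after SecureActor in FastActor's MRO: TinyAgent.

TinyAgent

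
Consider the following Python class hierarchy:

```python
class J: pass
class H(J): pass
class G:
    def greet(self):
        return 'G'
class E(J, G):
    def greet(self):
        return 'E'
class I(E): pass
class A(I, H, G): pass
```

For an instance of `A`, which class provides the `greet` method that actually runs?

L[A] = A + merge(L[I], L[H], L[G], [I H G])
  take I:  [I E J G object] + [H J object] + [G object] + [I H G]
  take E:  [E J G object] + [H J object] + [G object] + [H G]
  take H:  [J G object] + [H J object] + [G object] + [H G]
  take J:  [J G object] + [J object] + [G object] + [G]
  take G:  [G object] + [object] + [G object] + [G]
  take object:  [object] + [object] + [object]
MRO: A I E H J G object
greet is defined in: E, G. First along the MRO is E.

E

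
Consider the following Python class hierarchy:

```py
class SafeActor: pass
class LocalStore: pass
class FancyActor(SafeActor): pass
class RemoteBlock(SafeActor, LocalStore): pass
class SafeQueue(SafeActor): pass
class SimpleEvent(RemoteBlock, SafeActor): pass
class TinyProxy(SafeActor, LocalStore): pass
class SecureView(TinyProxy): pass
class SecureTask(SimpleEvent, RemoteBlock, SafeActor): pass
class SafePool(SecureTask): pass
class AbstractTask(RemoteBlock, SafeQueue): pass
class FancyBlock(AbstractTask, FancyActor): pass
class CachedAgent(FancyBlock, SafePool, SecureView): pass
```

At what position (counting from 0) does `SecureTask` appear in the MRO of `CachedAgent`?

L[CachedAgent] = CachedAgent + merge(L[FancyBlock], L[SafePool], L[SecureView], [FancyBlock SafePool SecureView])
  take FancyBlock:  [FancyBlock AbstractTask RemoteBlock SafeQueue FancyActor SafeActor LocalStore object] + [SafePool SecureTask SimpleEvent RemoteBlock SafeActor LocalStore object] + [SecureView TinyProxy SafeActor LocalStore object] + [FancyBlock SafePool SecureView]
  take AbstractTask:  [AbstractTask RemoteBlock SafeQueue FancyActor SafeActor LocalStore object] + [SafePool SecureTask SimpleEvent RemoteBlock SafeActor LocalStore object] + [SecureView TinyProxy SafeActor LocalStore object] + [SafePool SecureView]
  take SafePool:  [RemoteBlock SafeQueue FancyActor SafeActor LocalStore object] + [SafePool SecureTask SimpleEvent RemoteBlock SafeActor LocalStore object] + [SecureView TinyProxy SafeActor LocalStore object] + [SafePool SecureView]
  take SecureTask:  [RemoteBlock SafeQueue FancyActor SafeActor LocalStore object] + [SecureTask SimpleEvent RemoteBlock SafeActor LocalStore object] + [SecureView TinyProxy SafeActor LocalStore object] + [SecureView]
  take SimpleEvent:  [RemoteBlock SafeQueue FancyActor SafeActor LocalStore object] + [SimpleEvent RemoteBlock SafeActor LocalStore object] + [SecureView TinyProxy SafeActor LocalStore object] + [SecureView]
  take RemoteBlock:  [RemoteBlock SafeQueue FancyActor SafeActor LocalStore object] + [RemoteBlock SafeActor LocalStore object] + [SecureView TinyProxy SafeActor LocalStore object] + [SecureView]
  take SafeQueue:  [SafeQueue FancyActor SafeActor LocalStore object] + [SafeActor LocalStore object] + [SecureView TinyProxy SafeActor LocalStore object] + [SecureView]
  take FancyActor:  [FancyActor SafeActor LocalStore object] + [SafeActor LocalStore object] + [SecureView TinyProxy SafeActor LocalStore object] + [SecureView]
  take SecureView:  [SafeActor LocalStore object] + [SafeActor LocalStore object] + [SecureView TinyProxy SafeActor LocalStore object] + [SecureView]
  take TinyProxy:  [SafeActor LocalStore object] + [SafeActor LocalStore object] + [TinyProxy SafeActor LocalStore object]
  take SafeActor:  [SafeActor LocalStore object] + [SafeActor LocalStore object] + [SafeActor LocalStore object]
  take LocalStore:  [LocalStore object] + [LocalStore object] + [LocalStore object]
  take object:  [object] + [object] + [object]
MRO: CachedAgent FancyBlock AbstractTask SafePool SecureTask SimpleEvent RemoteBlock SafeQueue FancyActor SecureView TinyProxy SafeActor LocalStore object
SecureTask sits at index 4.

4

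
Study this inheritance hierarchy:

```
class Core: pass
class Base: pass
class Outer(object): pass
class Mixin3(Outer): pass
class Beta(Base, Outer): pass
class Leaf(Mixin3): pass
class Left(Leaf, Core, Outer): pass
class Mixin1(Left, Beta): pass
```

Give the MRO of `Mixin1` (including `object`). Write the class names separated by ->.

Mixin1 -> Left -> Leaf -> Mixin3 -> Core -> Beta -> Base -> Outer -> object

L[Mixin1] = Mixin1 + merge(L[Left], L[Beta], [Left Beta])
  take Left:  [Left Leaf Mixin3 Core Outer object] + [Beta Base Outer object] + [Left Beta]
  take Leaf:  [Leaf Mixin3 Core Outer object] + [Beta Base Outer object] + [Beta]
  take Mixin3:  [Mixin3 Core Outer object] + [Beta Base Outer object] + [Beta]
  take Core:  [Core Outer object] + [Beta Base Outer object] + [Beta]
  take Beta:  [Outer object] + [Beta Base Outer object] + [Beta]
  take Base:  [Outer object] + [Base Outer object]
  take Outer:  [Outer object] + [Outer object]
  take object:  [object] + [object]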